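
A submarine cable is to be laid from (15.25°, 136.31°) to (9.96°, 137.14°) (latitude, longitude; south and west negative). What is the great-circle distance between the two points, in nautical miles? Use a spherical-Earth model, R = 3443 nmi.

322 nmi

Haversine: a = sin²(Δφ/2)+cos φ₁ cos φ₂ sin²(Δλ/2) = 0.00218;  σ = 2·atan2(√a,√(1−a))
σ = 5.352° → d = Rσ = 3443·0.09340 = 322 nmi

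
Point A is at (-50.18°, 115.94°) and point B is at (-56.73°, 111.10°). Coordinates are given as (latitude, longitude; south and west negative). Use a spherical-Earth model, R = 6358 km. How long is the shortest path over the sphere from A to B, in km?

794 km

Haversine: a = sin²(Δφ/2)+cos φ₁ cos φ₂ sin²(Δλ/2) = 0.00389;  σ = 2·atan2(√a,√(1−a))
σ = 7.152° → d = Rσ = 6358·0.12482 = 794 km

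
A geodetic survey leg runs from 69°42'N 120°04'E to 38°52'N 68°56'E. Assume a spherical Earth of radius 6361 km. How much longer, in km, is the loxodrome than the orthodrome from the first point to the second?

Great circle: cos σ = sin φ₁ sin φ₂ + cos φ₁ cos φ₂ cos Δλ,  σ = 0.7105 rad → d_gc = 4519.4 km
Rhumb line: Δψ = -0.9829, q = Δφ/Δψ = 0.5475, d_rh = R√(Δφ²+q²Δλ²) = 4623.6 km
Excess = 4623.6 − 4519.4 = 104.2 ≈ 104 km

104 km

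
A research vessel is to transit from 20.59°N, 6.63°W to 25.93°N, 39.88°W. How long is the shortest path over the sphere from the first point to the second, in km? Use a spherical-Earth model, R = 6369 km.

Haversine: a = sin²(Δφ/2)+cos φ₁ cos φ₂ sin²(Δλ/2) = 0.07108;  σ = 2·atan2(√a,√(1−a))
σ = 30.926° → d = Rσ = 6369·0.53976 = 3438 km

3438 km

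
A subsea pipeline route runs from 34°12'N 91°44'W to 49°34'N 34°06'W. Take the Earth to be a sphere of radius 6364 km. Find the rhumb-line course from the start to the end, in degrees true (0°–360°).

Δψ = ln[tan(π/4+φ₂/2)/tan(π/4+φ₁/2)] = +0.3631
Δλ = +1.0059 rad (taken the short way round)
course = atan2(Δλ, Δψ) = 70.15°

70.2°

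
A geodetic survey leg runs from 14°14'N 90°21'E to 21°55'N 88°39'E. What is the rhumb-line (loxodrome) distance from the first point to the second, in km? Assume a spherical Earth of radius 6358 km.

Rhumb course C = atan2(Δλ, Δψ) with Δψ = ln[tan(π/4+φ₂/2)/tan(π/4+φ₁/2)] = +0.1412, Δλ = -0.0297 → C = 348.13°
d = R·|Δφ| / |cos C| = 6358·0.13410 / 0.97862 = 871 km

871 km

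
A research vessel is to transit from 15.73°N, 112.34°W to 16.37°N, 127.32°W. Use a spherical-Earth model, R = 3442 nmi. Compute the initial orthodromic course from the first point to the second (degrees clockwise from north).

274.6°

N = sin Δλ·cos φ₂ = -0.2480;  D = cos φ₁ sin φ₂ − sin φ₁ cos φ₂ cos Δλ = +0.0200
initial course = atan2(N, D) = 274.61°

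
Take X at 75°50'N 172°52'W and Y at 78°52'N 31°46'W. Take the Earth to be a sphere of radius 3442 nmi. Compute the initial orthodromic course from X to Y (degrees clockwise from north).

θ = atan2( sin Δλ·cos φ₂ ,  cos φ₁ sin φ₂ − sin φ₁ cos φ₂ cos Δλ )
  = atan2(+0.1213, +0.3858) = 17.45°

17.4°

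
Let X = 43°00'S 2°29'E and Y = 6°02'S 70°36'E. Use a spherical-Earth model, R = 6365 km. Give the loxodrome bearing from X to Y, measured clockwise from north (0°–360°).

58.5°

Meridional parts: M(φ₁)=-0.8328, M(φ₂)=-0.1055 → ΔM = +0.7273;  Δλ = +1.1889 rad
tan C = Δλ / ΔM = +1.6345 → C = 58.54°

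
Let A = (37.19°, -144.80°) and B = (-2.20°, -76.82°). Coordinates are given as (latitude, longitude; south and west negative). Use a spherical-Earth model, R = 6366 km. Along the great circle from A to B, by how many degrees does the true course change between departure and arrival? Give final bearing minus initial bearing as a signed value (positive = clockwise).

+24.3°

Initial bearing θ₁ = atan2(sin Δλ cos φ₂, cos φ₁ sin φ₂ − sin φ₁ cos φ₂ cos Δλ) = 105.51°
Final bearing θ₂ = (initial bearing from the destination back to the start) + 180° = 129.81°
Δθ = θ₂ − θ₁ = +24.3°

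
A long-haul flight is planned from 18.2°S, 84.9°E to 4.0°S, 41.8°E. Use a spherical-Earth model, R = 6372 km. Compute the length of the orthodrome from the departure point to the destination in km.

cos σ = sin φ₁ sin φ₂ + cos φ₁ cos φ₂ cos Δλ
      = sin(-18.20°)sin(-4.00°) + cos(-18.20°)cos(-4.00°)cos(-43.10°) = 0.7137
σ = 44.461° → d = Rσ = 6372·0.77598 = 4945 km

4945 km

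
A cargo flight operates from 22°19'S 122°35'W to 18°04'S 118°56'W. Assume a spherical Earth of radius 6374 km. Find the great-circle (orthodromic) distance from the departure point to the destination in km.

Haversine: a = sin²(Δφ/2)+cos φ₁ cos φ₂ sin²(Δλ/2) = 0.00227;  σ = 2·atan2(√a,√(1−a))
σ = 5.458° → d = Rσ = 6374·0.09526 = 607 km

607 km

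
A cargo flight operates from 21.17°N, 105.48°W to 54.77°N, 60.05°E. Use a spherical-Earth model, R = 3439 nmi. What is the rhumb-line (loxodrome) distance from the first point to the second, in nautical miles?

Rhumb course C = atan2(Δλ, Δψ) with Δψ = ln[tan(π/4+φ₂/2)/tan(π/4+φ₁/2)] = +0.7691, Δλ = +2.8890 → C = 75.09°
d = R·|Δφ| / |cos C| = 3439·0.58643 / 0.25724 = 7840 nmi

7840 nmi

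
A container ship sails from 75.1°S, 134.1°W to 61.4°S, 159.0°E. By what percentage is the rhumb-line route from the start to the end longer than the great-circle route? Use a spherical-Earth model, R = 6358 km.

Great circle: σ = 0.4584 rad → d_gc = Rσ = 2914.6 km
Rhumb: Δφ = +0.2391, Δλ = -1.1676, Δψ = +0.6675, q = Δφ/Δψ = 0.3582 → d_rh = R√(Δφ²+q²Δλ²) = 3063.3 km
Excess = (3063.3 − 2914.6) / 2914.6 = 148.7 / 2914.6 = 5.10% ≈ 5.1%

5.1%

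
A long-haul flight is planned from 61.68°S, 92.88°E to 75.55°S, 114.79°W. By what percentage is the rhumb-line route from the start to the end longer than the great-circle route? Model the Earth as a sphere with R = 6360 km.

33.0%

Great circle: σ = 0.7263 rad → d_gc = Rσ = 4619.4 km
Rhumb: Δφ = -0.2421, Δλ = +2.6587, Δψ = -0.6882, q = Δφ/Δψ = 0.3517 → d_rh = R√(Δφ²+q²Δλ²) = 6143.8 km
Excess = (6143.8 − 4619.4) / 4619.4 = 1524.4 / 4619.4 = 33.00% ≈ 33.0%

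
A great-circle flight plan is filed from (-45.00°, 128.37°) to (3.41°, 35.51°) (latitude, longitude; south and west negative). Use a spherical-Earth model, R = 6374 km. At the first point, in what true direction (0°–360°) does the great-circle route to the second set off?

θ = atan2( sin Δλ·cos φ₂ ,  cos φ₁ sin φ₂ − sin φ₁ cos φ₂ cos Δλ )
  = atan2(-0.9970, +0.0068) = 270.39°

270.4°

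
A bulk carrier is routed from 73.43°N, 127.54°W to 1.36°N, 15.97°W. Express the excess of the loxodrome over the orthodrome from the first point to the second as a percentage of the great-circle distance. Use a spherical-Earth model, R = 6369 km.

Great circle: σ = 1.6530 rad → d_gc = Rσ = 10527.7 km
Rhumb: Δφ = -1.2579, Δλ = +1.9473, Δψ = -1.9030, q = Δφ/Δψ = 0.6610 → d_rh = R√(Δφ²+q²Δλ²) = 11462.1 km
Excess = (11462.1 − 10527.7) / 10527.7 = 934.4 / 10527.7 = 8.88% ≈ 8.9%

8.9%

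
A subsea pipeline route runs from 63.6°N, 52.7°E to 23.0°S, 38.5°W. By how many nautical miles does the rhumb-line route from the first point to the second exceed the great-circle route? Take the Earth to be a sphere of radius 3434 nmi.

174 nmi

Great circle: cos σ = sin φ₁ sin φ₂ + cos φ₁ cos φ₂ cos Δλ,  σ = 1.9375 rad → d_gc = 6653.4 nmi
Rhumb line: Δψ = -1.8628, q = Δφ/Δψ = 0.8114, d_rh = R√(Δφ²+q²Δλ²) = 6827.2 nmi
Excess = 6827.2 − 6653.4 = 173.8 ≈ 174 nmi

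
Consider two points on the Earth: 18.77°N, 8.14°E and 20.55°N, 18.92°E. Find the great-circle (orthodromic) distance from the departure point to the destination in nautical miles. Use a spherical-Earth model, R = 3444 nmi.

619 nmi

cos σ = sin φ₁ sin φ₂ + cos φ₁ cos φ₂ cos Δλ
      = sin(18.77°)sin(20.55°) + cos(18.77°)cos(20.55°)cos(10.78°) = 0.9839
σ = 10.304° → d = Rσ = 3444·0.17984 = 619 nmi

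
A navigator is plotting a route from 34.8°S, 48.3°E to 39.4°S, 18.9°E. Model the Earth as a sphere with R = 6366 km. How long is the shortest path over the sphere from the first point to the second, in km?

2643 km

cos σ = sin φ₁ sin φ₂ + cos φ₁ cos φ₂ cos Δλ
      = sin(-34.80°)sin(-39.40°) + cos(-34.80°)cos(-39.40°)cos(-29.40°) = 0.9151
σ = 23.786° → d = Rσ = 6366·0.41514 = 2643 km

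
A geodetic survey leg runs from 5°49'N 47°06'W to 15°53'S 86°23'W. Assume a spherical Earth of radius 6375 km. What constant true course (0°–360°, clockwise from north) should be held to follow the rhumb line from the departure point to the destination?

240.8°

Δψ = ln[tan(π/4+φ₂/2)/tan(π/4+φ₁/2)] = -0.3825
Δλ = -0.6856 rad (taken the short way round)
course = atan2(Δλ, Δψ) = 240.84°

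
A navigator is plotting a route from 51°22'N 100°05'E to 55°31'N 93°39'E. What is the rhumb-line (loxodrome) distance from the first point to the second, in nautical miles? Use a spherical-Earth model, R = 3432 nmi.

Δψ = ln[tan(π/4+φ₂/2)/tan(π/4+φ₁/2)] = +0.1217;  Δφ = +0.0724 rad,  Δλ = -0.1123 rad
q = Δφ/Δψ = 0.5950
d = R·√(Δφ² + q²Δλ²) = 3432·0.09854 = 338 nmi

338 nmi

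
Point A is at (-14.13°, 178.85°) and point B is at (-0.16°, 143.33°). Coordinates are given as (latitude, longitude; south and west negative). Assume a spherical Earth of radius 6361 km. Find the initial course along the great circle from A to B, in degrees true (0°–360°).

θ = atan2( sin Δλ·cos φ₂ ,  cos φ₁ sin φ₂ − sin φ₁ cos φ₂ cos Δλ )
  = atan2(-0.5810, +0.1960) = 288.64°

288.6°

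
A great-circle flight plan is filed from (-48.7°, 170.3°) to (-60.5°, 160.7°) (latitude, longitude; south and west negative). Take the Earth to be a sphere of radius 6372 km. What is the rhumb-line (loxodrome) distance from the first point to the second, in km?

Δψ = ln[tan(π/4+φ₂/2)/tan(π/4+φ₁/2)] = -0.3587;  Δφ = -0.2059 rad,  Δλ = -0.1676 rad
q = Δφ/Δψ = 0.5742
d = R·√(Δφ² + q²Δλ²) = 6372·0.22731 = 1448 km

1448 km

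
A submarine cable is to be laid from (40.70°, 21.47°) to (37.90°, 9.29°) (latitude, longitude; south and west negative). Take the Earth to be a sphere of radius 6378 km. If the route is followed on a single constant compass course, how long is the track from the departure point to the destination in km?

Δψ = ln[tan(π/4+φ₂/2)/tan(π/4+φ₁/2)] = -0.0632;  Δφ = -0.0489 rad,  Δλ = -0.2126 rad
q = Δφ/Δψ = 0.7737
d = R·√(Δφ² + q²Δλ²) = 6378·0.17157 = 1094 km

1094 km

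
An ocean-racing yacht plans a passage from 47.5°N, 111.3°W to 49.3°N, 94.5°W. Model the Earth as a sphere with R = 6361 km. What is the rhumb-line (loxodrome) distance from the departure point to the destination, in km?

Δψ = ln[tan(π/4+φ₂/2)/tan(π/4+φ₁/2)] = +0.0473;  Δφ = +0.0314 rad,  Δλ = +0.2932 rad
q = Δφ/Δψ = 0.6638
d = R·√(Δφ² + q²Δλ²) = 6361·0.19716 = 1254 km

1254 km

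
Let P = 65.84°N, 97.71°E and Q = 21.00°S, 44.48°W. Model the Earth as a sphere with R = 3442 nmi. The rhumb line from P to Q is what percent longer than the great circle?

Great circle: σ = 2.2509 rad → d_gc = Rσ = 7747.5 nmi
Rhumb: Δφ = -1.5156, Δλ = -2.4817, Δψ = -1.9167, q = Δφ/Δψ = 0.7908 → d_rh = R√(Δφ²+q²Δλ²) = 8534.6 nmi
Excess = (8534.6 − 7747.5) / 7747.5 = 787.1 / 7747.5 = 10.16% ≈ 10.2%

10.2%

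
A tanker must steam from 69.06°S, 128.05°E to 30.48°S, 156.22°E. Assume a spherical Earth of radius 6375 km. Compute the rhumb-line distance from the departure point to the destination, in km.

4682 km

Rhumb course C = atan2(Δλ, Δψ) with Δψ = ln[tan(π/4+φ₂/2)/tan(π/4+φ₁/2)] = +1.1295, Δλ = +0.4917 → C = 23.52°
d = R·|Δφ| / |cos C| = 6375·0.67335 / 0.91690 = 4682 km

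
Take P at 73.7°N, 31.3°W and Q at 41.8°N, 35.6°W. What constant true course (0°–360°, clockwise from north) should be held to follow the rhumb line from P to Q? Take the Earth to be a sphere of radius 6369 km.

Δψ = ln[tan(π/4+φ₂/2)/tan(π/4+φ₁/2)] = -1.1390
Δλ = -0.0750 rad (taken the short way round)
course = atan2(Δλ, Δψ) = 183.77°

183.8°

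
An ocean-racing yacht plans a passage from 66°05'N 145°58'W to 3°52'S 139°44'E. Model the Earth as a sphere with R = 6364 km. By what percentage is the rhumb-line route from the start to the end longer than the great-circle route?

Great circle: σ = 1.5230 rad → d_gc = Rσ = 9692.2 km
Rhumb: Δφ = -1.2209, Δλ = -1.2968, Δψ = -1.6197, q = Δφ/Δψ = 0.7538 → d_rh = R√(Δφ²+q²Δλ²) = 9953.0 km
Excess = (9953.0 − 9692.2) / 9692.2 = 260.8 / 9692.2 = 2.69% ≈ 2.7%

2.7%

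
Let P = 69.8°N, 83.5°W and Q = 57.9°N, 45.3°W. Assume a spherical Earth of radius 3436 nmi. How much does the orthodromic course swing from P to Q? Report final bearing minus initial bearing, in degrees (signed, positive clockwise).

+34.7°

Initial bearing θ₁ = atan2(sin Δλ cos φ₂, cos φ₁ sin φ₂ − sin φ₁ cos φ₂ cos Δλ) = 106.83°
Final bearing θ₂ = (initial bearing from the destination back to the start) + 180° = 141.54°
Δθ = θ₂ − θ₁ = +34.7°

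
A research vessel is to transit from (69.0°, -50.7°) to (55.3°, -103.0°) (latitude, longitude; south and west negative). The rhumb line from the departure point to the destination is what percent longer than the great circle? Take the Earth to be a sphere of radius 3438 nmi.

2.8%

Great circle: σ = 0.4684 rad → d_gc = Rσ = 1610.3 nmi
Rhumb: Δφ = -0.2391, Δλ = -0.9128, Δψ = -0.5222, q = Δφ/Δψ = 0.4579 → d_rh = R√(Δφ²+q²Δλ²) = 1655.6 nmi
Excess = (1655.6 − 1610.3) / 1610.3 = 45.3 / 1610.3 = 2.81% ≈ 2.8%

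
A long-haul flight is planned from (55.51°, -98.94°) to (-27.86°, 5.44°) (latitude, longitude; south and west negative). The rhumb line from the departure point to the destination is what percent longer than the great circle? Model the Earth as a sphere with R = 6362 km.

Great circle: σ = 2.1054 rad → d_gc = Rσ = 13394.6 km
Rhumb: Δφ = -1.4551, Δλ = +1.8218, Δψ = -1.6765, q = Δφ/Δψ = 0.8679 → d_rh = R√(Δφ²+q²Δλ²) = 13670.8 km
Excess = (13670.8 − 13394.6) / 13394.6 = 276.2 / 13394.6 = 2.06% ≈ 2.1%

2.1%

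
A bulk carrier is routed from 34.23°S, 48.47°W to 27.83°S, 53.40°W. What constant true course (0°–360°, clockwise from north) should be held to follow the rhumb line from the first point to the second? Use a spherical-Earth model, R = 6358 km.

326.6°

Meridional parts: M(φ₁)=-0.6365, M(φ₂)=-0.5060 → ΔM = +0.1305;  Δλ = -0.0860 rad
tan C = Δλ / ΔM = -0.6595 → C = 326.60°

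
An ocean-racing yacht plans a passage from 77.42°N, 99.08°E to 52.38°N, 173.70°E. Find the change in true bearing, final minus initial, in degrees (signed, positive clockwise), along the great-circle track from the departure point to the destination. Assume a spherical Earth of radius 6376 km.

At departure: θ₁ = atan2(sin Δλ cos φ₂, cos φ₁ sin φ₂ − sin φ₁ cos φ₂ cos Δλ) = 88.59°
At arrival: θ₂ = atan2(sin Δλ cos φ₁, −cos φ₂ sin φ₁ + sin φ₂ cos φ₁ cos Δλ) = 159.10°
Δθ = θ₂ − θ₁ = +70.5°

+70.5°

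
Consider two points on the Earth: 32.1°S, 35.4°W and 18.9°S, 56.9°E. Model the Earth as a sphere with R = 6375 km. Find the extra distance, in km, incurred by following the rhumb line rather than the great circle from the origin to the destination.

237 km

Great circle: cos σ = sin φ₁ sin φ₂ + cos φ₁ cos φ₂ cos Δλ,  σ = 1.4304 rad → d_gc = 9118.6 km
Rhumb line: Δψ = +0.2561, q = Δφ/Δψ = 0.8997, d_rh = R√(Δφ²+q²Δλ²) = 9355.4 km
Excess = 9355.4 − 9118.6 = 236.8 ≈ 237 km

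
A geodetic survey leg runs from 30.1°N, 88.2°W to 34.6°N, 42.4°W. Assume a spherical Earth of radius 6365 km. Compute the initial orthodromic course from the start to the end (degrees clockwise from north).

θ = atan2( sin Δλ·cos φ₂ ,  cos φ₁ sin φ₂ − sin φ₁ cos φ₂ cos Δλ )
  = atan2(+0.5901, +0.2035) = 70.98°

71.0°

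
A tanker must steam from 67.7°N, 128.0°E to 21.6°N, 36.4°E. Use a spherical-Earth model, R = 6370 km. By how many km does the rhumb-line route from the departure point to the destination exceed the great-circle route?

Great circle: cos σ = sin φ₁ sin φ₂ + cos φ₁ cos φ₂ cos Δλ,  σ = 1.2337 rad → d_gc = 7858.7 km
Rhumb line: Δψ = -1.2378, q = Δφ/Δψ = 0.6500, d_rh = R√(Δφ²+q²Δλ²) = 8371.9 km
Excess = 8371.9 − 7858.7 = 513.2 ≈ 513 km

513 km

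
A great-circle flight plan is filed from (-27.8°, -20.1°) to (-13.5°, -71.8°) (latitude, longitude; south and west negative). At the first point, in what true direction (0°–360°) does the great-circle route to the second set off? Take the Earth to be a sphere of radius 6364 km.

275.6°

N = sin Δλ·cos φ₂ = -0.7631;  D = cos φ₁ sin φ₂ − sin φ₁ cos φ₂ cos Δλ = +0.0746
initial course = atan2(N, D) = 275.58°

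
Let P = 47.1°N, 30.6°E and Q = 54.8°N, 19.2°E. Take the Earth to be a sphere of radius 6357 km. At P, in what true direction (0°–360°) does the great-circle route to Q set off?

N = sin Δλ·cos φ₂ = -0.1139;  D = cos φ₁ sin φ₂ − sin φ₁ cos φ₂ cos Δλ = +0.1423
initial course = atan2(N, D) = 321.32°

321.3°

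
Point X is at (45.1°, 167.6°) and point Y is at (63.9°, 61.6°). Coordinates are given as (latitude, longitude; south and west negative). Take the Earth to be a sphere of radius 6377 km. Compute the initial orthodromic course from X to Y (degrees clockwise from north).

N = sin Δλ·cos φ₂ = -0.4229;  D = cos φ₁ sin φ₂ − sin φ₁ cos φ₂ cos Δλ = +0.7198
initial course = atan2(N, D) = 329.56°

329.6°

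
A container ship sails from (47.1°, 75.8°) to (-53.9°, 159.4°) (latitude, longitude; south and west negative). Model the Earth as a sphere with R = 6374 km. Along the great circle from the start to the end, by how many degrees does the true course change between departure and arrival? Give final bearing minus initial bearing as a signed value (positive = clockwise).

Initial bearing θ₁ = atan2(sin Δλ cos φ₂, cos φ₁ sin φ₂ − sin φ₁ cos φ₂ cos Δλ) = 135.61°
Final bearing θ₂ = (initial bearing from the destination back to the start) + 180° = 126.08°
Δθ = θ₂ − θ₁ = -9.5°

-9.5°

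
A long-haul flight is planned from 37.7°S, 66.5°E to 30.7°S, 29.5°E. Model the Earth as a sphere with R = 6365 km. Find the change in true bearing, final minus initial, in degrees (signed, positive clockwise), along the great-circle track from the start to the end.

+21.3°

At departure: θ₁ = atan2(sin Δλ cos φ₂, cos φ₁ sin φ₂ − sin φ₁ cos φ₂ cos Δλ) = 271.77°
At arrival: θ₂ = atan2(sin Δλ cos φ₁, −cos φ₂ sin φ₁ + sin φ₂ cos φ₁ cos Δλ) = 293.11°
Δθ = θ₂ − θ₁ = +21.3°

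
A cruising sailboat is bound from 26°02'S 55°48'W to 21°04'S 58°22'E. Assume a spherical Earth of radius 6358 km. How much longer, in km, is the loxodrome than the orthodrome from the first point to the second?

Great circle: cos σ = sin φ₁ sin φ₂ + cos φ₁ cos φ₂ cos Δλ,  σ = 1.7574 rad → d_gc = 11173.4 km
Rhumb line: Δψ = +0.0946, q = Δφ/Δψ = 0.9163, d_rh = R√(Δφ²+q²Δλ²) = 11621.7 km
Excess = 11621.7 − 11173.4 = 448.3 ≈ 448 km

448 km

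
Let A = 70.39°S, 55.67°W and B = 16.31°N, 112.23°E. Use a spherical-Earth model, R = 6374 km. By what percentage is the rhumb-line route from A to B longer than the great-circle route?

20.8%

Great circle: σ = 2.1889 rad → d_gc = Rσ = 13952.1 km
Rhumb: Δφ = +1.5132, Δλ = +2.9304, Δψ = +2.0441, q = Δφ/Δψ = 0.7403 → d_rh = R√(Δφ²+q²Δλ²) = 16858.9 km
Excess = (16858.9 − 13952.1) / 13952.1 = 2906.8 / 13952.1 = 20.83% ≈ 20.8%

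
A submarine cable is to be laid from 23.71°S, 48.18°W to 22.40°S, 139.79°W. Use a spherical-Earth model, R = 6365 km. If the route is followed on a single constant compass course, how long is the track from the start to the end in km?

9365 km

Δψ = ln[tan(π/4+φ₂/2)/tan(π/4+φ₁/2)] = +0.0248;  Δφ = +0.0229 rad,  Δλ = -1.5989 rad
q = Δφ/Δψ = 0.9201
d = R·√(Δφ² + q²Δλ²) = 6365·1.47133 = 9365 km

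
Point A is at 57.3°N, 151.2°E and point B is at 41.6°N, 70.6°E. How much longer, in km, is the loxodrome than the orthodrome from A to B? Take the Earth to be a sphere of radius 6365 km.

307 km

Great circle: cos σ = sin φ₁ sin φ₂ + cos φ₁ cos φ₂ cos Δλ,  σ = 0.8961 rad → d_gc = 5703.5 km
Rhumb line: Δψ = -0.4265, q = Δφ/Δψ = 0.6424, d_rh = R√(Δφ²+q²Δλ²) = 6010.9 km
Excess = 6010.9 − 5703.5 = 307.4 ≈ 307 km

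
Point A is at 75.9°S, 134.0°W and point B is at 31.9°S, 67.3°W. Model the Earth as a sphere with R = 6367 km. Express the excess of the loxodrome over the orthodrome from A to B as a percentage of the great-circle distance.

Great circle: σ = 0.9344 rad → d_gc = Rσ = 5949.1 km
Rhumb: Δφ = +0.7679, Δλ = +1.1641, Δψ = +1.5022, q = Δφ/Δψ = 0.5112 → d_rh = R√(Δφ²+q²Δλ²) = 6185.9 km
Excess = (6185.9 − 5949.1) / 5949.1 = 236.8 / 5949.1 = 3.98% ≈ 4.0%

4.0%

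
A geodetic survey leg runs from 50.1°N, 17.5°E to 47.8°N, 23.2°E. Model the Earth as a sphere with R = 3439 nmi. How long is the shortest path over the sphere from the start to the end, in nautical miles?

264 nmi

cos σ = sin φ₁ sin φ₂ + cos φ₁ cos φ₂ cos Δλ
      = sin(50.10°)sin(47.80°) + cos(50.10°)cos(47.80°)cos(5.70°) = 0.9971
σ = 4.392° → d = Rσ = 3439·0.07665 = 264 nmi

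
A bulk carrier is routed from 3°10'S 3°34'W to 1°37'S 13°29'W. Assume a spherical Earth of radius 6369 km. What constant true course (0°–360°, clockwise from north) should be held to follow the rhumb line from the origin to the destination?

278.9°

Δψ = ln[tan(π/4+φ₂/2)/tan(π/4+φ₁/2)] = +0.0271
Δλ = -0.1731 rad (taken the short way round)
course = atan2(Δλ, Δψ) = 278.89°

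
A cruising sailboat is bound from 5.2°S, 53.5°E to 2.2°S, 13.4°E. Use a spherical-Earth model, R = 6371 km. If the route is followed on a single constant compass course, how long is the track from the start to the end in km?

Δψ = ln[tan(π/4+φ₂/2)/tan(π/4+φ₁/2)] = +0.0525;  Δφ = +0.0524 rad,  Δλ = -0.6999 rad
q = Δφ/Δψ = 0.9978
d = R·√(Δφ² + q²Δλ²) = 6371·0.70030 = 4462 km

4462 km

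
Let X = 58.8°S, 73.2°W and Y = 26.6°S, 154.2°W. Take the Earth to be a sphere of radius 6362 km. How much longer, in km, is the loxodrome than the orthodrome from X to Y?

Great circle: cos σ = sin φ₁ sin φ₂ + cos φ₁ cos φ₂ cos Δλ,  σ = 1.0979 rad → d_gc = 6984.9 km
Rhumb line: Δψ = +0.7939, q = Δφ/Δψ = 0.7079, d_rh = R√(Δφ²+q²Δλ²) = 7302.0 km
Excess = 7302.0 − 6984.9 = 317.1 ≈ 317 km

317 km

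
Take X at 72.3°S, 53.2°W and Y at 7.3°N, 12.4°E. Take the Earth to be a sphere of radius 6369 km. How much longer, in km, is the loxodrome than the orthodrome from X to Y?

230 km

Great circle: cos σ = sin φ₁ sin φ₂ + cos φ₁ cos φ₂ cos Δλ,  σ = 1.5673 rad → d_gc = 9981.92 km
Rhumb line: Δψ = +1.9876, q = Δφ/Δψ = 0.6990, d_rh = R√(Δφ²+q²Δλ²) = 10211.43 km
Excess = 10211.43 − 9981.92 = 229.51 ≈ 230 km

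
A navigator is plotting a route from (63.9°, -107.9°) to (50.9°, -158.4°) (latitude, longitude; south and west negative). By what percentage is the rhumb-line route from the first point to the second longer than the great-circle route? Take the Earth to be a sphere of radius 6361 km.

Great circle: σ = 0.5087 rad → d_gc = Rσ = 3235.6 km
Rhumb: Δφ = -0.2269, Δλ = -0.8814, Δψ = -0.4266, q = Δφ/Δψ = 0.5319 → d_rh = R√(Δφ²+q²Δλ²) = 3312.9 km
Excess = (3312.9 − 3235.6) / 3235.6 = 77.3 / 3235.6 = 2.39% ≈ 2.4%

2.4%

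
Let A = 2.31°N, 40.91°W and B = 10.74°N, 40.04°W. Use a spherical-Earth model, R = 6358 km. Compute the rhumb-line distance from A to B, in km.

940 km

Rhumb course C = atan2(Δλ, Δψ) with Δψ = ln[tan(π/4+φ₂/2)/tan(π/4+φ₁/2)] = +0.1482, Δλ = +0.0152 → C = 5.85°
d = R·|Δφ| / |cos C| = 6358·0.14713 / 0.99479 = 940 km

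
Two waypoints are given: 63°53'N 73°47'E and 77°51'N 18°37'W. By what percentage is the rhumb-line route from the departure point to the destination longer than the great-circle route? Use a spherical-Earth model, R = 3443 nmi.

10.4%

Great circle: σ = 0.5076 rad → d_gc = Rσ = 1747.7 nmi
Rhumb: Δφ = +0.2438, Δλ = -1.6127, Δψ = +0.7790, q = Δφ/Δψ = 0.3129 → d_rh = R√(Δφ²+q²Δλ²) = 1929.5 nmi
Excess = (1929.5 − 1747.7) / 1747.7 = 181.8 / 1747.7 = 10.40% ≈ 10.4%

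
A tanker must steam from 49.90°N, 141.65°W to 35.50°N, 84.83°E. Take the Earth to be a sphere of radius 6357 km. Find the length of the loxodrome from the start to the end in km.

10927 km

Rhumb course C = atan2(Δλ, Δψ) with Δψ = ln[tan(π/4+φ₂/2)/tan(π/4+φ₁/2)] = -0.3444, Δλ = -2.3304 → C = 261.59°
d = R·|Δφ| / |cos C| = 6357·0.25133 / 0.14622 = 10927 km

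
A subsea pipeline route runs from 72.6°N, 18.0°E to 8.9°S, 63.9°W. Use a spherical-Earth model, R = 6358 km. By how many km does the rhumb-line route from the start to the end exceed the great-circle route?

Great circle: cos σ = sin φ₁ sin φ₂ + cos φ₁ cos φ₂ cos Δλ,  σ = 1.6770 rad → d_gc = 10662.4 km
Rhumb line: Δψ = -2.0331, q = Δφ/Δψ = 0.6996, d_rh = R√(Δφ²+q²Δλ²) = 11055.4 km
Excess = 11055.4 − 10662.4 = 393.0 ≈ 393 km

393 km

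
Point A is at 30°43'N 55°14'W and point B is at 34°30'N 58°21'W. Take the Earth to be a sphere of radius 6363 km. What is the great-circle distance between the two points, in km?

Haversine: a = sin²(Δφ/2)+cos φ₁ cos φ₂ sin²(Δλ/2) = 0.00161;  σ = 2·atan2(√a,√(1−a))
σ = 4.604° → d = Rσ = 6363·0.08036 = 511 km

511 km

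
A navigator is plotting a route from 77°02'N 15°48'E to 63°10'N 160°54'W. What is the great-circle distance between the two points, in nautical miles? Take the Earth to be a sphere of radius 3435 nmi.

cos σ = sin φ₁ sin φ₂ + cos φ₁ cos φ₂ cos Δλ
      = sin(77.03°)sin(63.17°) + cos(77.03°)cos(63.17°)cos(-176.70°) = 0.7685
σ = 39.785° → d = Rσ = 3435·0.69438 = 2385 nmi

2385 nmi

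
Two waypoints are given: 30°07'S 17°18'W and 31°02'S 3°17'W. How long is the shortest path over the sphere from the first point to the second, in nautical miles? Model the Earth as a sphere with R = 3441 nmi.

726 nmi

cos σ = sin φ₁ sin φ₂ + cos φ₁ cos φ₂ cos Δλ
      = sin(-30.12°)sin(-31.03°) + cos(-30.12°)cos(-31.03°)cos(14.02°) = 0.9778
σ = 12.095° → d = Rσ = 3441·0.21109 = 726 nmi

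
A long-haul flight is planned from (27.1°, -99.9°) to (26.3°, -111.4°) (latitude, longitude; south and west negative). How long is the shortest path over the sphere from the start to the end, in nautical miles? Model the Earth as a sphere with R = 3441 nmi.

619 nmi

cos σ = sin φ₁ sin φ₂ + cos φ₁ cos φ₂ cos Δλ
      = sin(27.10°)sin(26.30°) + cos(27.10°)cos(26.30°)cos(-11.50°) = 0.9839
σ = 10.301° → d = Rσ = 3441·0.17979 = 619 nmi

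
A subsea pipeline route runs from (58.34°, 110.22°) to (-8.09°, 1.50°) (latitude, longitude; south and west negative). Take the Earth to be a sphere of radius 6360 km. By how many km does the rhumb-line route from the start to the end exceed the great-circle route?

Great circle: cos σ = sin φ₁ sin φ₂ + cos φ₁ cos φ₂ cos Δλ,  σ = 1.8614 rad → d_gc = 11838.7 km
Rhumb line: Δψ = -1.4021, q = Δφ/Δψ = 0.8269, d_rh = R√(Δφ²+q²Δλ²) = 12408.3 km
Excess = 12408.3 − 11838.7 = 569.6 ≈ 570 km

570 km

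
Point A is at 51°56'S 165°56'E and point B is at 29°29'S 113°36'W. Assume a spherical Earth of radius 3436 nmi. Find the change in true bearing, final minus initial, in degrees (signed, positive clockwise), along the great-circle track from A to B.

At departure: θ₁ = atan2(sin Δλ cos φ₂, cos φ₁ sin φ₂ − sin φ₁ cos φ₂ cos Δλ) = 102.48°
At arrival: θ₂ = atan2(sin Δλ cos φ₁, −cos φ₂ sin φ₁ + sin φ₂ cos φ₁ cos Δλ) = 43.76°
Δθ = θ₂ − θ₁ = -58.7°

-58.7°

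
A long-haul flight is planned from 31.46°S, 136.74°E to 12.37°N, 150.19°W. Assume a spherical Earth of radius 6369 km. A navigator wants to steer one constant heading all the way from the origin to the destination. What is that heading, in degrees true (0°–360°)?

Meridional parts: M(φ₁)=-0.5790, M(φ₂)=+0.2176 → ΔM = +0.7965;  Δλ = +1.2753 rad
tan C = Δλ / ΔM = +1.6011 → C = 58.01°

58.0°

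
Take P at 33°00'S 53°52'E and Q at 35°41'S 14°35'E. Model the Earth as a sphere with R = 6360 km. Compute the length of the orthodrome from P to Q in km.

3589 km

Haversine: a = sin²(Δφ/2)+cos φ₁ cos φ₂ sin²(Δλ/2) = 0.07752;  σ = 2·atan2(√a,√(1−a))
σ = 32.332° → d = Rσ = 6360·0.56429 = 3589 km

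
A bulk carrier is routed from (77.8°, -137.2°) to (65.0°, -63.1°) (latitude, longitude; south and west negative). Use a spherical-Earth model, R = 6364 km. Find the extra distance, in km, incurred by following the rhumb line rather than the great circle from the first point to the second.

177 km

Great circle: cos σ = sin φ₁ sin φ₂ + cos φ₁ cos φ₂ cos Δλ,  σ = 0.4268 rad → d_gc = 2716.0 km
Rhumb line: Δψ = -0.7297, q = Δφ/Δψ = 0.3062, d_rh = R√(Δφ²+q²Δλ²) = 2893.2 km
Excess = 2893.2 − 2716.0 = 177.2 ≈ 177 km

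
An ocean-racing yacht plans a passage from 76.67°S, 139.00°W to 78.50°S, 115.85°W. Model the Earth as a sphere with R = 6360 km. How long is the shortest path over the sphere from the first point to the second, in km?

cos σ = sin φ₁ sin φ₂ + cos φ₁ cos φ₂ cos Δλ
      = sin(-76.67°)sin(-78.50°) + cos(-76.67°)cos(-78.50°)cos(23.15°) = 0.9958
σ = 5.260° → d = Rσ = 6360·0.09181 = 584 km

584 km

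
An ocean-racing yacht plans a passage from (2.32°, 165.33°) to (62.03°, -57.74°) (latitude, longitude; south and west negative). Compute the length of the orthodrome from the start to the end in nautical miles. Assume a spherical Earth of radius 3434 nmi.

6464 nmi

Haversine: a = sin²(Δφ/2)+cos φ₁ cos φ₂ sin²(Δλ/2) = 0.65329;  σ = 2·atan2(√a,√(1−a))
σ = 107.854° → d = Rσ = 3434·1.88240 = 6464 nmi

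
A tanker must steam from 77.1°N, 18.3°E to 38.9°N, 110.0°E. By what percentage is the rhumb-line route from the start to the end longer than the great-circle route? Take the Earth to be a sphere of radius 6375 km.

Great circle: σ = 0.9186 rad → d_gc = Rσ = 5855.9 km
Rhumb: Δφ = -0.6667, Δλ = +1.6005, Δψ = -1.4419, q = Δφ/Δψ = 0.4624 → d_rh = R√(Δφ²+q²Δλ²) = 6350.1 km
Excess = (6350.1 − 5855.9) / 5855.9 = 494.2 / 5855.9 = 8.44% ≈ 8.4%

8.4%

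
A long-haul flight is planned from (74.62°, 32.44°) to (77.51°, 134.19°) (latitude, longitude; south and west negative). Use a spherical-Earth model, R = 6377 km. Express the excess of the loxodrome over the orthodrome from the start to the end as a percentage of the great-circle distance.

Great circle: σ = 0.3772 rad → d_gc = Rσ = 2405.6 km
Rhumb: Δφ = +0.0504, Δλ = +1.7759, Δψ = +0.2102, q = Δφ/Δψ = 0.2400 → d_rh = R√(Δφ²+q²Δλ²) = 2736.5 km
Excess = (2736.5 − 2405.6) / 2405.6 = 330.9 / 2405.6 = 13.76% ≈ 13.8%

13.8%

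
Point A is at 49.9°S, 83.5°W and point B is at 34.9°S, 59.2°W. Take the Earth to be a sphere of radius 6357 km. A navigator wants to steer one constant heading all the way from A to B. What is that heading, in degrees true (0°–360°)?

Meridional parts: M(φ₁)=-1.0080, M(φ₂)=-0.6507 → ΔM = +0.3573;  Δλ = +0.4241 rad
tan C = Δλ / ΔM = +1.1871 → C = 49.89°

49.9°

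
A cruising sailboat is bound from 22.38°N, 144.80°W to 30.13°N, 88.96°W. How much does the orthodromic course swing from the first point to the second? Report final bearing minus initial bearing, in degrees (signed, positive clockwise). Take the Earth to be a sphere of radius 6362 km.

+26.4°

Initial bearing θ₁ = atan2(sin Δλ cos φ₂, cos φ₁ sin φ₂ − sin φ₁ cos φ₂ cos Δλ) = 68.68°
Final bearing θ₂ = (initial bearing from the destination back to the start) + 180° = 95.13°
Δθ = θ₂ − θ₁ = +26.4°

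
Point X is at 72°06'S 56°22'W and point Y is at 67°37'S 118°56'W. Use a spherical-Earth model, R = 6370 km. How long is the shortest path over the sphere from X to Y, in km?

Haversine: a = sin²(Δφ/2)+cos φ₁ cos φ₂ sin²(Δλ/2) = 0.03309;  σ = 2·atan2(√a,√(1−a))
σ = 20.961° → d = Rσ = 6370·0.36585 = 2330 km

2330 km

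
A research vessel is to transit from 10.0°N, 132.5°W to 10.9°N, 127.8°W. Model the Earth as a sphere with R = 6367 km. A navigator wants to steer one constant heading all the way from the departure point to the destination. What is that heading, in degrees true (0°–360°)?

79.0°

Δψ = ln[tan(π/4+φ₂/2)/tan(π/4+φ₁/2)] = +0.0160
Δλ = +0.0820 rad (taken the short way round)
course = atan2(Δλ, Δψ) = 78.98°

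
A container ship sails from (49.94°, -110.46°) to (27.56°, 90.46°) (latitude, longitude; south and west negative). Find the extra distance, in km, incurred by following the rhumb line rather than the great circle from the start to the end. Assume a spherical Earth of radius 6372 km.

2665 km

Great circle: cos σ = sin φ₁ sin φ₂ + cos φ₁ cos φ₂ cos Δλ,  σ = 1.7506 rad → d_gc = 11154.8 km
Rhumb line: Δψ = -0.5083, q = Δφ/Δψ = 0.7684, d_rh = R√(Δφ²+q²Δλ²) = 13820.0 km
Excess = 13820.0 − 11154.8 = 2665.2 ≈ 2665 km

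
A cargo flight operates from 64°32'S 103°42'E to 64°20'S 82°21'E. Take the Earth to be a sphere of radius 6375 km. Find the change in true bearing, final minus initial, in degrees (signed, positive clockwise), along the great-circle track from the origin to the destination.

+19.3°

At departure: θ₁ = atan2(sin Δλ cos φ₂, cos φ₁ sin φ₂ − sin φ₁ cos φ₂ cos Δλ) = 261.58°
At arrival: θ₂ = atan2(sin Δλ cos φ₁, −cos φ₂ sin φ₁ + sin φ₂ cos φ₁ cos Δλ) = 280.88°
Δθ = θ₂ − θ₁ = +19.3°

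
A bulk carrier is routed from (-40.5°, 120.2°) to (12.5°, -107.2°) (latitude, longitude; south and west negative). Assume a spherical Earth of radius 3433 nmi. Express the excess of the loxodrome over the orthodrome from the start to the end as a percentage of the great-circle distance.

3.3%

Great circle: σ = 2.2693 rad → d_gc = Rσ = 7790.5 nmi
Rhumb: Δφ = +0.9250, Δλ = +2.3143, Δψ = +0.9943, q = Δφ/Δψ = 0.9304 → d_rh = R√(Δφ²+q²Δλ²) = 8045.0 nmi
Excess = (8045.0 − 7790.5) / 7790.5 = 254.5 / 7790.5 = 3.27% ≈ 3.3%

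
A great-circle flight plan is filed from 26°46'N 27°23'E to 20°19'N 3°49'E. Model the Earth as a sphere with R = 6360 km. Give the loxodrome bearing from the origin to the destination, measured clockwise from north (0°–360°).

Meridional parts: M(φ₁)=+0.4851, M(φ₂)=+0.3623 → ΔM = -0.1229;  Δλ = -0.4113 rad
tan C = Δλ / ΔM = +3.3472 → C = 253.37°

253.4°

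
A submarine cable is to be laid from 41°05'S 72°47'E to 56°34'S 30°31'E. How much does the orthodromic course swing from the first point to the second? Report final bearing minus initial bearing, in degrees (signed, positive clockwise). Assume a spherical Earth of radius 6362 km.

At departure: θ₁ = atan2(sin Δλ cos φ₂, cos φ₁ sin φ₂ − sin φ₁ cos φ₂ cos Δλ) = 225.74°
At arrival: θ₂ = atan2(sin Δλ cos φ₁, −cos φ₂ sin φ₁ + sin φ₂ cos φ₁ cos Δλ) = 258.47°
Δθ = θ₂ − θ₁ = +32.7°

+32.7°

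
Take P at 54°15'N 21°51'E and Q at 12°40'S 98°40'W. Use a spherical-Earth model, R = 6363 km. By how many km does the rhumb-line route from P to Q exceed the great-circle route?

Great circle: cos σ = sin φ₁ sin φ₂ + cos φ₁ cos φ₂ cos Δλ,  σ = 2.0572 rad → d_gc = 13089.7 km
Rhumb line: Δψ = -1.3545, q = Δφ/Δψ = 0.8622, d_rh = R√(Δφ²+q²Δλ²) = 13726.0 km
Excess = 13726.0 − 13089.7 = 636.3 ≈ 636 km

636 km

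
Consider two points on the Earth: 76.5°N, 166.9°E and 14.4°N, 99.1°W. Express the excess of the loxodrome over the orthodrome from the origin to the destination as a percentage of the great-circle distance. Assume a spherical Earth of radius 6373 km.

7.1%

Great circle: σ = 1.3428 rad → d_gc = Rσ = 8557.5 km
Rhumb: Δφ = -1.0838, Δλ = +1.6406, Δψ = -1.8800, q = Δφ/Δψ = 0.5765 → d_rh = R√(Δφ²+q²Δλ²) = 9167.6 km
Excess = (9167.6 − 8557.5) / 8557.5 = 610.1 / 8557.5 = 7.13% ≈ 7.1%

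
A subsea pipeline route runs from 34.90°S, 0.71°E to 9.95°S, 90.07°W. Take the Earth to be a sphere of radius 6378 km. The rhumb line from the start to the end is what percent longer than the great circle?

2.0%

Great circle: σ = 1.4828 rad → d_gc = Rσ = 9457.4 km
Rhumb: Δφ = +0.4355, Δλ = -1.5844, Δψ = +0.4762, q = Δφ/Δψ = 0.9145 → d_rh = R√(Δφ²+q²Δλ²) = 9649.8 km
Excess = (9649.8 − 9457.4) / 9457.4 = 192.4 / 9457.4 = 2.03% ≈ 2.0%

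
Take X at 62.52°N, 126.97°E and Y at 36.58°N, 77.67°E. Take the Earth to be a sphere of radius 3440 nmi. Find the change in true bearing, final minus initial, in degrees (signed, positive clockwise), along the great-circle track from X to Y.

Initial bearing θ₁ = atan2(sin Δλ cos φ₂, cos φ₁ sin φ₂ − sin φ₁ cos φ₂ cos Δλ) = 252.70°
Final bearing θ₂ = (initial bearing from the destination back to the start) + 180° = 213.27°
Δθ = θ₂ − θ₁ = -39.4°

-39.4°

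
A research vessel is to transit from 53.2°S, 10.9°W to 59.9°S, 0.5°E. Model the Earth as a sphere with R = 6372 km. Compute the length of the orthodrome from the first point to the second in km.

cos σ = sin φ₁ sin φ₂ + cos φ₁ cos φ₂ cos Δλ
      = sin(-53.20°)sin(-59.90°) + cos(-53.20°)cos(-59.90°)cos(11.40°) = 0.9872
σ = 9.161° → d = Rσ = 6372·0.15990 = 1019 km

1019 km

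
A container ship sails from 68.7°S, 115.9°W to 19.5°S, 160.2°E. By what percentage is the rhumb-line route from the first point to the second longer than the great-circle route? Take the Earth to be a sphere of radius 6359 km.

5.3%

Great circle: σ = 1.2160 rad → d_gc = Rσ = 7732.6 km
Rhumb: Δφ = +0.8587, Δλ = -1.4643, Δψ = +1.3240, q = Δφ/Δψ = 0.6486 → d_rh = R√(Δφ²+q²Δλ²) = 8142.0 km
Excess = (8142.0 − 7732.6) / 7732.6 = 409.4 / 7732.6 = 5.29% ≈ 5.3%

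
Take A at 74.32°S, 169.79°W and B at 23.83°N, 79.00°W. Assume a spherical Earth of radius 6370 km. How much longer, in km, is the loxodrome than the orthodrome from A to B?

483 km

Great circle: cos σ = sin φ₁ sin φ₂ + cos φ₁ cos φ₂ cos Δλ,  σ = 1.9740 rad → d_gc = 12574.6 km
Rhumb line: Δψ = +2.4112, q = Δφ/Δψ = 0.7105, d_rh = R√(Δφ²+q²Δλ²) = 13057.6 km
Excess = 13057.6 − 12574.6 = 483.0 ≈ 483 km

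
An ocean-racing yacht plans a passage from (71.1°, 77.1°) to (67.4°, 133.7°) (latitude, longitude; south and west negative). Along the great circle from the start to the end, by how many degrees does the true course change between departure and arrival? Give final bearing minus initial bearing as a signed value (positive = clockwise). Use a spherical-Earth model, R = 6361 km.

At departure: θ₁ = atan2(sin Δλ cos φ₂, cos φ₁ sin φ₂ − sin φ₁ cos φ₂ cos Δλ) = 72.87°
At arrival: θ₂ = atan2(sin Δλ cos φ₁, −cos φ₂ sin φ₁ + sin φ₂ cos φ₁ cos Δλ) = 126.34°
Δθ = θ₂ − θ₁ = +53.5°

+53.5°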